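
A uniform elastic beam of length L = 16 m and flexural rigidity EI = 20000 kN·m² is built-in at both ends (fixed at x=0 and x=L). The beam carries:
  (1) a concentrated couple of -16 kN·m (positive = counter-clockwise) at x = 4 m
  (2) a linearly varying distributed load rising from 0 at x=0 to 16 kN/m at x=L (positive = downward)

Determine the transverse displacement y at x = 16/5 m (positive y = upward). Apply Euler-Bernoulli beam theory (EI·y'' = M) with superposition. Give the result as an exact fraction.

y(16/5) = -752396/29296875 m

Load 1 — applied couple M₀=-16 kN·m at a=4 m (b=L-a=12):
  y_1 = (R_Ax³/6 - M_Ax²/2)/EI  [x≤a] with R_A=-9/8, M_A=3 = ((-9/8)·(16/5)³/6 - 3·(16/5)²/2)/20000 = -84/78125 m
Load 2 — triangular load w₀=16 kN/m (0→w₀ over full span):
  y_2 = -w₀x²(L-x)²(x+2L)/(120LEI) = -16·(16/5)²·(16-(16/5))²·((16/5)+2·16)/(120·16·20000) = -720896/29296875 m
Superposition: y = Σ y_i = -752396/29296875 m ≈ -0.025682 m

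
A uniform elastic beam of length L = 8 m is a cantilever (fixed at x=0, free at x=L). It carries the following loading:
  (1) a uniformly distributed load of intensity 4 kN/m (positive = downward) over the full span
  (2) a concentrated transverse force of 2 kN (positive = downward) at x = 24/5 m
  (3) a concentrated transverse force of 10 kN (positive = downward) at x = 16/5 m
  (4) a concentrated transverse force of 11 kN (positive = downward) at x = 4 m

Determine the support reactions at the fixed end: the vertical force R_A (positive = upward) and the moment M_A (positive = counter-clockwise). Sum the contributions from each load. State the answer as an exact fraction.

R_A = 55 kN, M_A = 1068/5 kN·m

Load 1 — uniform load w=4 kN/m over full span:
  R_A = wL = 4·8 = 32 kN
  M_A = wL²/2 = 4·8²/2 = 128 kN·m
Load 2 — point force P=2 kN at a=24/5 m (b=L-a=16/5):
  R_A = P = 2 kN
  M_A = Pa = 2·(24/5) = 48/5 kN·m
Load 3 — point force P=10 kN at a=16/5 m (b=L-a=24/5):
  R_A = P = 10 kN
  M_A = Pa = 10·(16/5) = 32 kN·m
Load 4 — point force P=11 kN at a=4 m (b=L-a=4):
  R_A = P = 11 kN
  M_A = Pa = 11·4 = 44 kN·m
Superposition: R_A = 55 kN, M_A = 1068/5 kN·m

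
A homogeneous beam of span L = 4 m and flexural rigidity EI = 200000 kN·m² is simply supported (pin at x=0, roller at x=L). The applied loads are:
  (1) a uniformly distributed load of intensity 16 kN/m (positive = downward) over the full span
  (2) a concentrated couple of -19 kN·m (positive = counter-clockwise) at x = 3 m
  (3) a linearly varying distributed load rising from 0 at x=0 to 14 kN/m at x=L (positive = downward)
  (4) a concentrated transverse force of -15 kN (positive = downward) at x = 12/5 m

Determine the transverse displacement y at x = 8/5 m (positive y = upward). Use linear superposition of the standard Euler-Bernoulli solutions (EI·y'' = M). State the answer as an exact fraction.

y(8/5) = -1967261/9375000000 m

Load 1 — uniform load w=16 kN/m over full span:
  y_1 = -wx(L³-2Lx²+x³)/(24EI) = -16·(8/5)·(4³-2·4·(8/5)²+(8/5)³)/(24·200000) = -496/1953125 m
Load 2 — applied couple M₀=-19 kN·m at a=3 m (b=L-a=1):
  y_2 = (M₀x³/(6L)+C₁x)/EI  [x≤a] with C₁=M₀(3b²-L²)/(6L)=247/24 = ((-19)·(8/5)³/(6·4)+(247/24)·(8/5))/200000 = 1653/25000000 m
Load 3 — triangular load w₀=14 kN/m (0→w₀ over full span):
  y_3 = -w₀x(7L⁴-10L²x²+3x⁴)/(360LEI) = -14·(8/5)·(7·4⁴-10·4²·(8/5)²+3·(8/5)⁴)/(360·4·200000) = -15974/146484375 m
Load 4 — point force P=-15 kN at a=12/5 m (b=L-a=8/5):
  y_4 = -Pbx(L²-b²-x²)/(6LEI)  [x≤a] = -(-15)·(8/5)·(8/5)·(4²-(8/5)²-(8/5)²)/(6·4·200000) = 34/390625 m
Superposition: y = Σ y_i = -1967261/9375000000 m ≈ -0.000210 m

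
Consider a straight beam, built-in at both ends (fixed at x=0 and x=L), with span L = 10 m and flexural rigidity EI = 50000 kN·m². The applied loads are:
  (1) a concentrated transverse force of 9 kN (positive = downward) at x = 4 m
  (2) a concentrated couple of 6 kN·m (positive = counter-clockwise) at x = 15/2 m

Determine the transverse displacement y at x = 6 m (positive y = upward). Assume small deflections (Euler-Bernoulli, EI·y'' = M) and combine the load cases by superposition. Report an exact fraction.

y(6) = -22389/25000000 m

Load 1 — point force P=9 kN at a=4 m (b=L-a=6):
  y_1 = -Pa²(L-x)²(3bL-(3b+a)(L-x))/(6L³EI)  [x>a] = -9·4²·(10-6)²·(3·6·10-(3·6+4)·(10-6))/(6·10³·50000) = -276/390625 m
Load 2 — applied couple M₀=6 kN·m at a=15/2 m (b=L-a=5/2):
  y_2 = (R_Ax³/6 - M_Ax²/2)/EI  [x≤a] with R_A=27/40, M_A=15/8 = ((27/40)·6³/6 - (15/8)·6²/2)/50000 = -189/1000000 m
Superposition: y = Σ y_i = -22389/25000000 m ≈ -0.000896 m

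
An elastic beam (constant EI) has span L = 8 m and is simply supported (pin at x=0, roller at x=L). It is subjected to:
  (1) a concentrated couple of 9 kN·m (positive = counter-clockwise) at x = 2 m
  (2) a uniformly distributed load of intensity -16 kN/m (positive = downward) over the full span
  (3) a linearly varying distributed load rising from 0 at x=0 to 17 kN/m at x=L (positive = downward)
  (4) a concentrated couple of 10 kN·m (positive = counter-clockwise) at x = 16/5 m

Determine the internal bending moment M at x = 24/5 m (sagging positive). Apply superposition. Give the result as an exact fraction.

M(24/5) = -7606/125 kN·m

Load 1 — applied couple M₀=9 kN·m at a=2 m (b=L-a=6):
  M_1 = M₀x/L - M₀  [x>a] = 9·(24/5)/8 - 9 = -18/5 kN·m
Load 2 — uniform load w=-16 kN/m over full span:
  M_2 = wx(L-x)/2 = (-16)·(24/5)·(8-(24/5))/2 = -3072/25 kN·m
Load 3 — triangular load w₀=17 kN/m (0→w₀ over full span):
  M_3 = w₀Lx/6 - w₀x³/(6L) = 17·8·(24/5)/6 - 17·(24/5)³/(6·8) = 8704/125 kN·m
Load 4 — applied couple M₀=10 kN·m at a=16/5 m (b=L-a=24/5):
  M_4 = M₀x/L - M₀  [x>a] = 10·(24/5)/8 - 10 = -4 kN·m
Superposition: M = Σ M_i = -7606/125 kN·m ≈ -60.848000 kN·m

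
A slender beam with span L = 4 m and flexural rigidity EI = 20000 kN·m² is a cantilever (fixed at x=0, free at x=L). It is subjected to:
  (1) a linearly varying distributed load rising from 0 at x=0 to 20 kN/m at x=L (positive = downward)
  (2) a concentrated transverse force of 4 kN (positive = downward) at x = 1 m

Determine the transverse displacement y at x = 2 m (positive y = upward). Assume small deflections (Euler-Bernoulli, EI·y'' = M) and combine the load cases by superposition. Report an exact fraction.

y(2) = -247/30000 m

Load 1 — triangular load w₀=20 kN/m (0→w₀ over full span):
  y_1 = (w₀Lx³/12-w₀L²x²/6-w₀x⁵/(120L))/EI = (20·4·2³/12-20·4²·2²/6-20·2⁵/(120·4))/20000 = -121/15000 m
Load 2 — point force P=4 kN at a=1 m (b=L-a=3):
  y_2 = -Pa²(3x-a)/(6EI)  [x>a] = -4·1²·(3·2-1)/(6·20000) = -1/6000 m
Superposition: y = Σ y_i = -247/30000 m ≈ -0.008233 m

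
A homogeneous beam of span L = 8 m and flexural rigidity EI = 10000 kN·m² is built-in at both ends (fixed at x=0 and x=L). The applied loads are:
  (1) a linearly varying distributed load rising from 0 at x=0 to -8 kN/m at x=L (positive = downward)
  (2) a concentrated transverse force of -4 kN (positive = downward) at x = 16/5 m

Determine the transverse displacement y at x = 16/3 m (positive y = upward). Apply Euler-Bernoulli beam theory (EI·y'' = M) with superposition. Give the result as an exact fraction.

Load 1 — triangular load w₀=-8 kN/m (0→w₀ over full span):
  y_1 = -w₀x²(L-x)²(x+2L)/(120LEI) = -(-8)·(16/3)²·(8-(16/3))²·((16/3)+2·8)/(120·8·10000) = 8192/2278125 m
Load 2 — point force P=-4 kN at a=16/5 m (b=L-a=24/5):
  y_2 = -Pa²(L-x)²(3bL-(3b+a)(L-x))/(6L³EI)  [x>a] = -(-4)·(16/5)²·(8-(16/3))²·(3·(24/5)·8-(3·(24/5)+(16/5))·(8-(16/3)))/(6·8³·10000) = 4096/6328125 m
Superposition: y = Σ y_i = 241664/56953125 m ≈ 0.004243 m

y(16/3) = 241664/56953125 m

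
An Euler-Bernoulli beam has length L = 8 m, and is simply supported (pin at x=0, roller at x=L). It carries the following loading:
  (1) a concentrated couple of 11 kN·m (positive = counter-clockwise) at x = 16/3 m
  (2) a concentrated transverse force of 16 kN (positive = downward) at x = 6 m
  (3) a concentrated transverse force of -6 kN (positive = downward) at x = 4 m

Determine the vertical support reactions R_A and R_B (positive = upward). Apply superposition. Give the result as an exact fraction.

R_A = 19/8 kN, R_B = 61/8 kN

Load 1 — applied couple M₀=11 kN·m at a=16/3 m (b=L-a=8/3):
  R_A = M₀/L = 11/8 kN
  R_B = -M₀/L = -11/8 kN
Load 2 — point force P=16 kN at a=6 m (b=L-a=2):
  R_A = Pb/L = 16·2/8 = 4 kN
  R_B = Pa/L = 16·6/8 = 12 kN
Load 3 — point force P=-6 kN at a=4 m (b=L-a=4):
  R_A = Pb/L = (-6)·4/8 = -3 kN
  R_B = Pa/L = (-6)·4/8 = -3 kN
Superposition: R_A = 19/8 kN, R_B = 61/8 kN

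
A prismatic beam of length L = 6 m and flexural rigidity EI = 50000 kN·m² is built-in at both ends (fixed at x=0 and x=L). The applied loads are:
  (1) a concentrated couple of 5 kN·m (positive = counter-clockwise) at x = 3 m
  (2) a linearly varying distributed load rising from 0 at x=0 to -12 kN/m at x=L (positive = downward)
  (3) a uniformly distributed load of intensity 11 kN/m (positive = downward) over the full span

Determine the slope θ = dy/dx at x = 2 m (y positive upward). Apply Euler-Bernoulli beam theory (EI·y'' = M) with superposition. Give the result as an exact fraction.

θ(2) = -23/187500 rad

Load 1 — applied couple M₀=5 kN·m at a=3 m (b=L-a=3):
  θ_1 = (R_Ax²/2 - M_Ax)/EI  [x≤a] with R_A=5/4, M_A=5/4 = ((5/4)·2²/2 - (5/4)·2)/50000 = 0 rad
Load 2 — triangular load w₀=-12 kN/m (0→w₀ over full span):
  θ_2 = -w₀(2x(L-x)(L-2x)(x+2L)+x²(L-x)²)/(120LEI) = -(-12)·(2·2·(6-2)·(6-2·2)·(2+2·6)+2²·(6-2)²)/(120·6·50000) = 8/46875 rad
Load 3 — uniform load w=11 kN/m over full span:
  θ_3 = -wx(L-x)(L-2x)/(12EI) = -11·2·(6-2)·(6-2·2)/(12·50000) = -11/37500 rad
Superposition: θ = Σ θ_i = -23/187500 rad ≈ -0.000123 rad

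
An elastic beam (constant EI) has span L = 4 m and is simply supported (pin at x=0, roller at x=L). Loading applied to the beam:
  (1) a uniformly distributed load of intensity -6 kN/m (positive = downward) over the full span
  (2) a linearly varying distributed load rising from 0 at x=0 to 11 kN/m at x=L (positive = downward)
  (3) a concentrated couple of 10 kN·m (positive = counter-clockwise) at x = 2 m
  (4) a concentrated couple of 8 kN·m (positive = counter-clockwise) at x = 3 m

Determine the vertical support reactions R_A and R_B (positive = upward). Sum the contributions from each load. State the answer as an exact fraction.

R_A = -1/6 kN, R_B = -11/6 kN

Load 1 — uniform load w=-6 kN/m over full span:
  R_A = wL/2 = (-6)·4/2 = -12 kN
  R_B = wL/2 = (-6)·4/2 = -12 kN
Load 2 — triangular load w₀=11 kN/m (0→w₀ over full span):
  R_A = w₀L/6 = 11·4/6 = 22/3 kN
  R_B = w₀L/3 = 11·4/3 = 44/3 kN
Load 3 — applied couple M₀=10 kN·m at a=2 m (b=L-a=2):
  R_A = M₀/L = 10/4 = 5/2 kN
  R_B = -M₀/L = -10/4 = -5/2 kN
Load 4 — applied couple M₀=8 kN·m at a=3 m (b=L-a=1):
  R_A = M₀/L = 8/4 = 2 kN
  R_B = -M₀/L = -8/4 = -2 kN
Superposition: R_A = -1/6 kN, R_B = -11/6 kN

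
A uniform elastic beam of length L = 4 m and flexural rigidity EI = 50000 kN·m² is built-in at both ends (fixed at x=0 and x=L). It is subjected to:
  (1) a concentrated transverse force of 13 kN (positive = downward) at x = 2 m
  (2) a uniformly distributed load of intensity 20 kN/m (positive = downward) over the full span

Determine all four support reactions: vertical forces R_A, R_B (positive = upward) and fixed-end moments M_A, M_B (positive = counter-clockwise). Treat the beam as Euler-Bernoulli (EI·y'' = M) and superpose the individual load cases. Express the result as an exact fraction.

R_A = 93/2 kN, M_A = 199/6 kN·m, R_B = 93/2 kN, M_B = -199/6 kN·m

Load 1 — point force P=13 kN at a=2 m (b=L-a=2):
  R_A = Pb²(3a+b)/L³ = 13·2²·(3·2+2)/4³ = 13/2 kN
  M_A = Pab²/L² = 13·2·2²/4² = 13/2 kN·m
  R_B = Pa²(a+3b)/L³ = 13·2²·(2+3·2)/4³ = 13/2 kN
  M_B = -Pa²b/L² = -13·2²·2/4² = -13/2 kN·m
Load 2 — uniform load w=20 kN/m over full span:
  R_A = wL/2 = 20·4/2 = 40 kN
  M_A = wL²/12 = 20·4²/12 = 80/3 kN·m
  R_B = wL/2 = 20·4/2 = 40 kN
  M_B = -wL²/12 = -20·4²/12 = -80/3 kN·m
Superposition: R_A = 93/2 kN, M_A = 199/6 kN·m, R_B = 93/2 kN, M_B = -199/6 kN·m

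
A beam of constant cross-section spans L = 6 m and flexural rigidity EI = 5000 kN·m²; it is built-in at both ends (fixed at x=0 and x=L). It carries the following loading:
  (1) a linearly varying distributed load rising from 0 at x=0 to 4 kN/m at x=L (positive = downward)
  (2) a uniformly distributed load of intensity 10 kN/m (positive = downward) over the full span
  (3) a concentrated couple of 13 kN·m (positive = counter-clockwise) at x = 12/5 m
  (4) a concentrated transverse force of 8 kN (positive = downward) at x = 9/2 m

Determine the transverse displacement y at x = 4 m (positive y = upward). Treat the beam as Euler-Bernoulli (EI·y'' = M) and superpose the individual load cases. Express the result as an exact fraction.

y(4) = -3697/562500 m

Load 1 — triangular load w₀=4 kN/m (0→w₀ over full span):
  y_1 = -w₀x²(L-x)²(x+2L)/(120LEI) = -4·4²·(6-4)²·(4+2·6)/(120·6·5000) = -32/28125 m
Load 2 — uniform load w=10 kN/m over full span:
  y_2 = -wx²(L-x)²/(24EI) = -10·4²·(6-4)²/(24·5000) = -2/375 m
Load 3 — applied couple M₀=13 kN·m at a=12/5 m (b=L-a=18/5):
  y_3 = (R_Ax³/6 - M_Ax²/2 - M₀(x-a)²/2)/EI  [x>a] with R_A=78/25, M_A=39/25 = ((78/25)·4³/6 - (39/25)·4²/2 - 13·(4-(12/5))²/2)/5000 = 13/15625 m
Load 4 — point force P=8 kN at a=9/2 m (b=L-a=3/2):
  y_4 = -Pb²x²(3aL-(3a+b)x)/(6L³EI)  [x≤a] = -8·(3/2)²·4²·(3·(9/2)·6-(3·(9/2)+(3/2))·4)/(6·6³·5000) = -7/7500 m
Superposition: y = Σ y_i = -3697/562500 m ≈ -0.006572 m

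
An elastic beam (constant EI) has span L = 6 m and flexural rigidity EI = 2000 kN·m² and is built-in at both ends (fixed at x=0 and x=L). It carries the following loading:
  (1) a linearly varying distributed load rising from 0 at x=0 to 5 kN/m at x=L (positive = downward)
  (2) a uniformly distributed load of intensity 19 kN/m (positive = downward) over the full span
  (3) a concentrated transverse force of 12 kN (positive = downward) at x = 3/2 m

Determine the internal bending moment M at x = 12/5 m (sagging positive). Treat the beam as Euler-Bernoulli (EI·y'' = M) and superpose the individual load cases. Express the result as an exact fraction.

M(12/5) = 6267/200 kN·m

Load 1 — triangular load w₀=5 kN/m (0→w₀ over full span):
  M_1 = 3w₀Lx/20 - w₀L²/30 - w₀x³/(6L) = 3·5·6·(12/5)/20 - 5·6²/30 - 5·(12/5)³/(6·6) = 72/25 kN·m
Load 2 — uniform load w=19 kN/m over full span:
  M_2 = wLx/2 - wL²/12 - wx²/2 = 19·6·(12/5)/2 - 19·6²/12 - 19·(12/5)²/2 = 627/25 kN·m
Load 3 — point force P=12 kN at a=3/2 m (b=L-a=9/2):
  M_3 = Pa²(a+3b)(L-x)/L³ - Pa²b/L²  [x>a] = 12·(3/2)²·((3/2)+3·(9/2))·(6-(12/5))/6³ - 12·(3/2)²·(9/2)/6² = 27/8 kN·m
Superposition: M = Σ M_i = 6267/200 kN·m ≈ 31.335000 kN·m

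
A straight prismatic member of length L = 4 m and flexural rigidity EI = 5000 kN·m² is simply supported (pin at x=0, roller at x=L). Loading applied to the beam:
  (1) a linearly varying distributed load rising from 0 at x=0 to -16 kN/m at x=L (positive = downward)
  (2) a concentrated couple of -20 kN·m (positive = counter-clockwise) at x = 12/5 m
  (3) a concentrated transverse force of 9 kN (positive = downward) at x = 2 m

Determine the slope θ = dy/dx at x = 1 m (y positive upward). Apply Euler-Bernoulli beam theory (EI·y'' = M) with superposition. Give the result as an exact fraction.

θ(1) = 2237/900000 rad

Load 1 — triangular load w₀=-16 kN/m (0→w₀ over full span):
  θ_1 = -w₀(7L⁴-30L²x²+15x⁴)/(360LEI) = -(-16)·(7·4⁴-30·4²·1²+15·1⁴)/(360·4·5000) = 1327/450000 rad
Load 2 — applied couple M₀=-20 kN·m at a=12/5 m (b=L-a=8/5):
  θ_2 = (M₀x²/(2L)+C₁)/EI  [x≤a] with C₁=M₀(3b²-L²)/(6L)=104/15 = ((-20)·1²/(2·4)+(104/15))/5000 = 133/150000 rad
Load 3 — point force P=9 kN at a=2 m (b=L-a=2):
  θ_3 = -Pb(L²-b²-3x²)/(6LEI)  [x≤a] = -9·2·(4²-2²-3·1²)/(6·4·5000) = -27/20000 rad
Superposition: θ = Σ θ_i = 2237/900000 rad ≈ 0.002486 rad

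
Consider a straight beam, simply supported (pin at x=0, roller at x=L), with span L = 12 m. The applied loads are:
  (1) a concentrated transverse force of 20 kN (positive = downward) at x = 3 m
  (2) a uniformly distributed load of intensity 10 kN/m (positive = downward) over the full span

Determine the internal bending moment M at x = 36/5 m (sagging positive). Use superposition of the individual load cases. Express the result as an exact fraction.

Load 1 — point force P=20 kN at a=3 m (b=L-a=9):
  M_1 = Pa(L-x)/L  [x>a] = 20·3·(12-(36/5))/12 = 24 kN·m
Load 2 — uniform load w=10 kN/m over full span:
  M_2 = wx(L-x)/2 = 10·(36/5)·(12-(36/5))/2 = 864/5 kN·m
Superposition: M = Σ M_i = 984/5 kN·m ≈ 196.800000 kN·m

M(36/5) = 984/5 kN·m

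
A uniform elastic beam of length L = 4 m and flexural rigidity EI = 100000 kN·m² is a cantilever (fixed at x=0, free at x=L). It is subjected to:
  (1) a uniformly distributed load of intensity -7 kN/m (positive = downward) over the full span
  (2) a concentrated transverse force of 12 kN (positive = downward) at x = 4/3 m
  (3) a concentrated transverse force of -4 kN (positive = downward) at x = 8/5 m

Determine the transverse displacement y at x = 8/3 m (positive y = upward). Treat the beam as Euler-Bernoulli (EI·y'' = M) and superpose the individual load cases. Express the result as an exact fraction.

Load 1 — uniform load w=-7 kN/m over full span:
  y_1 = -wx²(x²-4Lx+6L²)/(24EI) = -(-7)·(8/3)²·((8/3)²-4·4·(8/3)+6·4²)/(24·100000) = 952/759375 m
Load 2 — point force P=12 kN at a=4/3 m (b=L-a=8/3):
  y_2 = -Pa²(3x-a)/(6EI)  [x>a] = -12·(4/3)²·(3·(8/3)-(4/3))/(6·100000) = -4/16875 m
Load 3 — point force P=-4 kN at a=8/5 m (b=L-a=12/5):
  y_3 = -Pa²(3x-a)/(6EI)  [x>a] = -(-4)·(8/5)²·(3·(8/3)-(8/5))/(6·100000) = 128/1171875 m
Superposition: y = Σ y_i = 106868/94921875 m ≈ 0.001126 m

y(8/3) = 106868/94921875 m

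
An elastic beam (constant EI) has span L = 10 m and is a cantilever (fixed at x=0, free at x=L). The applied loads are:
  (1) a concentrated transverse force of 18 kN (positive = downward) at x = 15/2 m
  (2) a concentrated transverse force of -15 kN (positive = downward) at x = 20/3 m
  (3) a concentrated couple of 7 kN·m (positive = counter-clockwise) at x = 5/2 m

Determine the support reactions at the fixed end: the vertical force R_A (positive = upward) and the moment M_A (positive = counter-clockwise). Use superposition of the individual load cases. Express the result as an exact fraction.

R_A = 3 kN, M_A = 28 kN·m

Load 1 — point force P=18 kN at a=15/2 m (b=L-a=5/2):
  R_A = P = 18 kN
  M_A = Pa = 18·(15/2) = 135 kN·m
Load 2 — point force P=-15 kN at a=20/3 m (b=L-a=10/3):
  R_A = P = (-15) = -15 kN
  M_A = Pa = (-15)·(20/3) = -100 kN·m
Load 3 — applied couple M₀=7 kN·m at a=5/2 m (b=L-a=15/2):
  R_A = 0 kN
  M_A = -M₀ = -7 kN·m
Superposition: R_A = 3 kN, M_A = 28 kN·m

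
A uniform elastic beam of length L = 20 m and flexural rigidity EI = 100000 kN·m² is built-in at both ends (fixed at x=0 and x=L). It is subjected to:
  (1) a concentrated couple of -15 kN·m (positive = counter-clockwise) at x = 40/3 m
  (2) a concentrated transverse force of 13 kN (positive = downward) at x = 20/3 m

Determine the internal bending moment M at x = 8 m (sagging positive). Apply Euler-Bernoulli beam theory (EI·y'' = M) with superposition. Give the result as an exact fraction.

Load 1 — applied couple M₀=-15 kN·m at a=40/3 m (b=L-a=20/3):
  M_1 = R_Ax - M_A  [x≤a] with R_A=-1, M_A=-5 = (-1)·8 - (-5) = -3 kN·m
Load 2 — point force P=13 kN at a=20/3 m (b=L-a=40/3):
  M_2 = Pa²(a+3b)(L-x)/L³ - Pa²b/L²  [x>a] = 13·(20/3)²·((20/3)+3·(40/3))·(20-8)/20³ - 13·(20/3)²·(40/3)/20² = 572/27 kN·m
Superposition: M = Σ M_i = 491/27 kN·m ≈ 18.185185 kN·m

M(8) = 491/27 kN·m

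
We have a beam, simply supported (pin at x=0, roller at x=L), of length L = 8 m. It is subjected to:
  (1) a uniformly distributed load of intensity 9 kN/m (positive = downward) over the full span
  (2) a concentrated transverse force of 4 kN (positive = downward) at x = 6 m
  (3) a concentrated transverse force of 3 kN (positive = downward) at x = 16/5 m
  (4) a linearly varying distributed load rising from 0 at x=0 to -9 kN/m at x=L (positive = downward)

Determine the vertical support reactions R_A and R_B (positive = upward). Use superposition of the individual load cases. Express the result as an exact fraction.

R_A = 134/5 kN, R_B = 81/5 kN

Load 1 — uniform load w=9 kN/m over full span:
  R_A = wL/2 = 9·8/2 = 36 kN
  R_B = wL/2 = 9·8/2 = 36 kN
Load 2 — point force P=4 kN at a=6 m (b=L-a=2):
  R_A = Pb/L = 4·2/8 = 1 kN
  R_B = Pa/L = 4·6/8 = 3 kN
Load 3 — point force P=3 kN at a=16/5 m (b=L-a=24/5):
  R_A = Pb/L = 3·(24/5)/8 = 9/5 kN
  R_B = Pa/L = 3·(16/5)/8 = 6/5 kN
Load 4 — triangular load w₀=-9 kN/m (0→w₀ over full span):
  R_A = w₀L/6 = (-9)·8/6 = -12 kN
  R_B = w₀L/3 = (-9)·8/3 = -24 kN
Superposition: R_A = 134/5 kN, R_B = 81/5 kN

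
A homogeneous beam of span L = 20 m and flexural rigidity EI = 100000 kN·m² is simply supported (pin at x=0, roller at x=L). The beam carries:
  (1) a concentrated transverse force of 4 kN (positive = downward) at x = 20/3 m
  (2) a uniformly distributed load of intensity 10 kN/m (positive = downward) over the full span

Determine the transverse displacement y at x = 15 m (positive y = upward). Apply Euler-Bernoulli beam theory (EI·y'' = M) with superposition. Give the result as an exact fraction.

Load 1 — point force P=4 kN at a=20/3 m (b=L-a=40/3):
  y_1 = -Pa(L-x)(2Lx-a²-x²)/(6LEI)  [x>a] = -4·(20/3)·(20-15)·(2·20·15-(20/3)²-15²)/(6·20·100000) = -119/32400 m
Load 2 — uniform load w=10 kN/m over full span:
  y_2 = -wx(L³-2Lx²+x³)/(24EI) = -10·15·(20³-2·20·15²+15³)/(24·100000) = -19/128 m
Superposition: y = Σ y_i = -39427/259200 m ≈ -0.152110 m

y(15) = -39427/259200 m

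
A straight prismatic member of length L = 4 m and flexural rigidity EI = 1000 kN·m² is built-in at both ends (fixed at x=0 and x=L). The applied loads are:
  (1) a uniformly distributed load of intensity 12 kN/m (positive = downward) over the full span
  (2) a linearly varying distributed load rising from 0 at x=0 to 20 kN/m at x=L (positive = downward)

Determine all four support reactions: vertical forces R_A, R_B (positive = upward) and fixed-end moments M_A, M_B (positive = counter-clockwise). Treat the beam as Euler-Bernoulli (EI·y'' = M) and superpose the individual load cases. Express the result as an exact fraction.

R_A = 36 kN, M_A = 80/3 kN·m, R_B = 52 kN, M_B = -32 kN·m

Load 1 — uniform load w=12 kN/m over full span:
  R_A = wL/2 = 12·4/2 = 24 kN
  M_A = wL²/12 = 12·4²/12 = 16 kN·m
  R_B = wL/2 = 12·4/2 = 24 kN
  M_B = -wL²/12 = -12·4²/12 = -16 kN·m
Load 2 — triangular load w₀=20 kN/m (0→w₀ over full span):
  R_A = 3w₀L/20 = 3·20·4/20 = 12 kN
  M_A = w₀L²/30 = 20·4²/30 = 32/3 kN·m
  R_B = 7w₀L/20 = 7·20·4/20 = 28 kN
  M_B = -w₀L²/20 = -20·4²/20 = -16 kN·m
Superposition: R_A = 36 kN, M_A = 80/3 kN·m, R_B = 52 kN, M_B = -32 kN·m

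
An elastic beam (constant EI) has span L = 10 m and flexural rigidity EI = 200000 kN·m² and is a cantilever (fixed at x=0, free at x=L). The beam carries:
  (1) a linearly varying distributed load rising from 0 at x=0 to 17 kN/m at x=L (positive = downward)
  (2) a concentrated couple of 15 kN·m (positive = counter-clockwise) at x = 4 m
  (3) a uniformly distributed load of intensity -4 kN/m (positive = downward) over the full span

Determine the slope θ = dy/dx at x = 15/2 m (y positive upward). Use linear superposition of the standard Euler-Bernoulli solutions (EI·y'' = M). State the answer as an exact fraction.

θ(15/2) = -70003/10240000 rad

Load 1 — triangular load w₀=17 kN/m (0→w₀ over full span):
  θ_1 = (w₀Lx²/4-w₀L²x/3-w₀x⁴/(24L))/EI = (17·10·(15/2)²/4-17·10²·(15/2)/3-17·(15/2)⁴/(24·10))/200000 = -4267/409600 rad
Load 2 — applied couple M₀=15 kN·m at a=4 m (b=L-a=6):
  θ_2 = M₀a/EI  [x>a] = 15·4/200000 = 3/10000 rad
Load 3 — uniform load w=-4 kN/m over full span:
  θ_3 = -wx(x²-3Lx+3L²)/(6EI) = -(-4)·(15/2)·((15/2)²-3·10·(15/2)+3·10²)/(6·200000) = 21/6400 rad
Superposition: θ = Σ θ_i = -70003/10240000 rad ≈ -0.006836 rad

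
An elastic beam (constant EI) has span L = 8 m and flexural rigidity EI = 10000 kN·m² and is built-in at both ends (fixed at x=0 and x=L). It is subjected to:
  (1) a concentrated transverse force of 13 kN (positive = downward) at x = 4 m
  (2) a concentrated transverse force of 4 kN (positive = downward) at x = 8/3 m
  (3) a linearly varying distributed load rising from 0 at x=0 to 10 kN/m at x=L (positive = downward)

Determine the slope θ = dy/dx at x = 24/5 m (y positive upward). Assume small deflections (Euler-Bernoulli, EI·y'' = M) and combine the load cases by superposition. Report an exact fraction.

θ(24/5) = 1321/703125 rad

Load 1 — point force P=13 kN at a=4 m (b=L-a=4):
  θ_1 = Pa²(L-x)(2bL-(3b+a)(L-x))/(2L³EI)  [x>a] = 13·4²·(8-(24/5))·(2·4·8-(3·4+4)·(8-(24/5)))/(2·8³·10000) = 13/15625 rad
Load 2 — point force P=4 kN at a=8/3 m (b=L-a=16/3):
  θ_2 = Pa²(L-x)(2bL-(3b+a)(L-x))/(2L³EI)  [x>a] = 4·(8/3)²·(8-(24/5))·(2·(16/3)·8-(3·(16/3)+(8/3))·(8-(24/5)))/(2·8³·10000) = 32/140625 rad
Load 3 — triangular load w₀=10 kN/m (0→w₀ over full span):
  θ_3 = -w₀(2x(L-x)(L-2x)(x+2L)+x²(L-x)²)/(120LEI) = -10·(2·(24/5)·(8-(24/5))·(8-2·(24/5))·((24/5)+2·8)+(24/5)²·(8-(24/5))²)/(120·8·10000) = 64/78125 rad
Superposition: θ = Σ θ_i = 1321/703125 rad ≈ 0.001879 rad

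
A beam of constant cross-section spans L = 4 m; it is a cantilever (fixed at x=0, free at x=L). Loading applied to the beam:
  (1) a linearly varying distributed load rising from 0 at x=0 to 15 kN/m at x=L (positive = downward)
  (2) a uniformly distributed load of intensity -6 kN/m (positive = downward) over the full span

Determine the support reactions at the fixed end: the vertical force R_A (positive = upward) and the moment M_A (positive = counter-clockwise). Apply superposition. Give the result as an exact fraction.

R_A = 6 kN, M_A = 32 kN·m

Load 1 — triangular load w₀=15 kN/m (0→w₀ over full span):
  R_A = w₀L/2 = 15·4/2 = 30 kN
  M_A = w₀L²/3 = 15·4²/3 = 80 kN·m
Load 2 — uniform load w=-6 kN/m over full span:
  R_A = wL = (-6)·4 = -24 kN
  M_A = wL²/2 = (-6)·4²/2 = -48 kN·m
Superposition: R_A = 6 kN, M_A = 32 kN·m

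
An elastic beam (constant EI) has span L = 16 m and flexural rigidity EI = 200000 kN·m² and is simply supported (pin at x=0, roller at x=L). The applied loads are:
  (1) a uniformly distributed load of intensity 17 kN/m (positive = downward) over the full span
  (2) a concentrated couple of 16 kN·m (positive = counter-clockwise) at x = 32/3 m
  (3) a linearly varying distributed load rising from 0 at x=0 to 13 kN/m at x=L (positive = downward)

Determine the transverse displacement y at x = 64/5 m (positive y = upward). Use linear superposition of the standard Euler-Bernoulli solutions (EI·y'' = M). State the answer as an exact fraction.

y(64/5) = -26651008/439453125 m

Load 1 — uniform load w=17 kN/m over full span:
  y_1 = -wx(L³-2Lx²+x³)/(24EI) = -17·(64/5)·(16³-2·16·(64/5)²+(64/5)³)/(24·200000) = -252416/5859375 m
Load 2 — applied couple M₀=16 kN·m at a=32/3 m (b=L-a=16/3):
  y_2 = (M₀x³/(6L)-M₀(x-a)²/2+C₁x)/EI  [x>a] with C₁=M₀(3b²-L²)/(6L)=-256/9 = (16·(64/5)³/(6·16)-16·((64/5)-(32/3))²/2+(-256/9)·(64/5))/200000 = -896/3515625 m
Load 3 — triangular load w₀=13 kN/m (0→w₀ over full span):
  y_3 = -w₀x(7L⁴-10L²x²+3x⁴)/(360LEI) = -13·(64/5)·(7·16⁴-10·16²·(64/5)²+3·(64/5)⁴)/(360·16·200000) = -845312/48828125 m
Superposition: y = Σ y_i = -26651008/439453125 m ≈ -0.060646 m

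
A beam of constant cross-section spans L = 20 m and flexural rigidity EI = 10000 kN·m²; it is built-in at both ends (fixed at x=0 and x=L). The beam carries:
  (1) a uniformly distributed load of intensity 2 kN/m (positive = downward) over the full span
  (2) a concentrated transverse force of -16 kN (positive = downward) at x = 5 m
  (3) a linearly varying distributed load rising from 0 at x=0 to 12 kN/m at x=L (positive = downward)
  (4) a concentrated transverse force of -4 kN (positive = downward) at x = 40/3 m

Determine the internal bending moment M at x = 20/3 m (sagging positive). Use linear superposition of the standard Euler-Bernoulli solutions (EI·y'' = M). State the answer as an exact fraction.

M(20/3) = 4315/81 kN·m

Load 1 — uniform load w=2 kN/m over full span:
  M_1 = wLx/2 - wL²/12 - wx²/2 = 2·20·(20/3)/2 - 2·20²/12 - 2·(20/3)²/2 = 200/9 kN·m
Load 2 — point force P=-16 kN at a=5 m (b=L-a=15):
  M_2 = Pa²(a+3b)(L-x)/L³ - Pa²b/L²  [x>a] = (-16)·5²·(5+3·15)·(20-(20/3))/20³ - (-16)·5²·15/20² = -55/3 kN·m
Load 3 — triangular load w₀=12 kN/m (0→w₀ over full span):
  M_3 = 3w₀Lx/20 - w₀L²/30 - w₀x³/(6L) = 3·12·20·(20/3)/20 - 12·20²/30 - 12·(20/3)³/(6·20) = 1360/27 kN·m
Load 4 — point force P=-4 kN at a=40/3 m (b=L-a=20/3):
  M_4 = Pb²(3a+b)x/L³ - Pab²/L²  [x≤a] = (-4)·(20/3)²·(3·(40/3)+(20/3))·(20/3)/20³ - (-4)·(40/3)·(20/3)²/20² = -80/81 kN·m
Superposition: M = Σ M_i = 4315/81 kN·m ≈ 53.271605 kN·m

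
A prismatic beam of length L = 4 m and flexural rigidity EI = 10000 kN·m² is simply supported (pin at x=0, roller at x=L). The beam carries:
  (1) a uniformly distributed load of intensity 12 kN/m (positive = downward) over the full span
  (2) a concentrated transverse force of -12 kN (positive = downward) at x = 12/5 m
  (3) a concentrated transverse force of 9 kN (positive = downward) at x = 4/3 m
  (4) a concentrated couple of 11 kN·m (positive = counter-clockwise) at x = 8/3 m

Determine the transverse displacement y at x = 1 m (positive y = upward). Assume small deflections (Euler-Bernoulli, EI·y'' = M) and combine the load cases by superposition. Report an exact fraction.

Load 1 — uniform load w=12 kN/m over full span:
  y_1 = -wx(L³-2Lx²+x³)/(24EI) = -12·1·(4³-2·4·1²+1³)/(24·10000) = -57/20000 m
Load 2 — point force P=-12 kN at a=12/5 m (b=L-a=8/5):
  y_2 = -Pbx(L²-b²-x²)/(6LEI)  [x≤a] = -(-12)·(8/5)·1·(4²-(8/5)²-1²)/(6·4·10000) = 311/312500 m
Load 3 — point force P=9 kN at a=4/3 m (b=L-a=8/3):
  y_3 = -Pbx(L²-b²-x²)/(6LEI)  [x≤a] = -9·(8/3)·1·(4²-(8/3)²-1²)/(6·4·10000) = -71/90000 m
Load 4 — applied couple M₀=11 kN·m at a=8/3 m (b=L-a=4/3):
  y_4 = (M₀x³/(6L)+C₁x)/EI  [x≤a] with C₁=M₀(3b²-L²)/(6L)=-44/9 = (11·1³/(6·4)+(-44/9)·1)/10000 = -319/720000 m
Superposition: y = Σ y_i = -277807/90000000 m ≈ -0.003087 m

y(1) = -277807/90000000 m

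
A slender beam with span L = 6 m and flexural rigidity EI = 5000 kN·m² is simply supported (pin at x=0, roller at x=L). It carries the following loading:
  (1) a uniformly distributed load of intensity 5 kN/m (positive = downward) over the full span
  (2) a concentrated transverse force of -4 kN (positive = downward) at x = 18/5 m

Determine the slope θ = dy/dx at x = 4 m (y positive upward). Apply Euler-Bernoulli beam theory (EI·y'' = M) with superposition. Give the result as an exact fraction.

θ(4) = 6469/1875000 rad

Load 1 — uniform load w=5 kN/m over full span:
  θ_1 = -w(L³-6Lx²+4x³)/(24EI) = -5·(6³-6·6·4²+4·4³)/(24·5000) = 13/3000 rad
Load 2 — point force P=-4 kN at a=18/5 m (b=L-a=12/5):
  θ_2 = -Pa(2L²-6Lx+3x²+a²)/(6LEI)  [x>a] = -(-4)·(18/5)·(2·6²-6·6·4+3·4²+(18/5)²)/(6·6·5000) = -69/78125 rad
Superposition: θ = Σ θ_i = 6469/1875000 rad ≈ 0.003450 rad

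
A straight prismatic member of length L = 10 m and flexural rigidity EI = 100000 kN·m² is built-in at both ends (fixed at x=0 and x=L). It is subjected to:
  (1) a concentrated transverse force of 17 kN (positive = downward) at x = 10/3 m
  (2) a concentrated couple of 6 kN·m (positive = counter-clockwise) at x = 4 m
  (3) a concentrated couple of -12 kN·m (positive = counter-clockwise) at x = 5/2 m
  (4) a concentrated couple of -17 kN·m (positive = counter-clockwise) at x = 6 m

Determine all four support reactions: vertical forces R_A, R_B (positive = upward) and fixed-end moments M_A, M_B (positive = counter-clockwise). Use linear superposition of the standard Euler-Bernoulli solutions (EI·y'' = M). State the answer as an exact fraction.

R_A = 130391/13500 kN, M_A = 61331/2700 kN·m, R_B = 99109/13500 kN, M_B = -44449/2700 kN·m

Load 1 — point force P=17 kN at a=10/3 m (b=L-a=20/3):
  R_A = Pb²(3a+b)/L³ = 17·(20/3)²·(3·(10/3)+(20/3))/10³ = 340/27 kN
  M_A = Pab²/L² = 17·(10/3)·(20/3)²/10² = 680/27 kN·m
  R_B = Pa²(a+3b)/L³ = 17·(10/3)²·((10/3)+3·(20/3))/10³ = 119/27 kN
  M_B = -Pa²b/L² = -17·(10/3)²·(20/3)/10² = -340/27 kN·m
Load 2 — applied couple M₀=6 kN·m at a=4 m (b=L-a=6):
  R_A = 6M₀ab/L³ = 6·6·4·6/10³ = 108/125 kN
  M_A = M₀b(2a-b)/L² = 6·6·(2·4-6)/10² = 18/25 kN·m
  R_B = -6M₀ab/L³ = -6·6·4·6/10³ = -108/125 kN
  M_B = M₀a(2b-a)/L² = 6·4·(2·6-4)/10² = 48/25 kN·m
Load 3 — applied couple M₀=-12 kN·m at a=5/2 m (b=L-a=15/2):
  R_A = 6M₀ab/L³ = 6·(-12)·(5/2)·(15/2)/10³ = -27/20 kN
  M_A = M₀b(2a-b)/L² = (-12)·(15/2)·(2·(5/2)-(15/2))/10² = 9/4 kN·m
  R_B = -6M₀ab/L³ = -6·(-12)·(5/2)·(15/2)/10³ = 27/20 kN
  M_B = M₀a(2b-a)/L² = (-12)·(5/2)·(2·(15/2)-(5/2))/10² = -15/4 kN·m
Load 4 — applied couple M₀=-17 kN·m at a=6 m (b=L-a=4):
  R_A = 6M₀ab/L³ = 6·(-17)·6·4/10³ = -306/125 kN
  M_A = M₀b(2a-b)/L² = (-17)·4·(2·6-4)/10² = -136/25 kN·m
  R_B = -6M₀ab/L³ = -6·(-17)·6·4/10³ = 306/125 kN
  M_B = M₀a(2b-a)/L² = (-17)·6·(2·4-6)/10² = -51/25 kN·m
Superposition: R_A = 130391/13500 kN, M_A = 61331/2700 kN·m, R_B = 99109/13500 kN, M_B = -44449/2700 kN·m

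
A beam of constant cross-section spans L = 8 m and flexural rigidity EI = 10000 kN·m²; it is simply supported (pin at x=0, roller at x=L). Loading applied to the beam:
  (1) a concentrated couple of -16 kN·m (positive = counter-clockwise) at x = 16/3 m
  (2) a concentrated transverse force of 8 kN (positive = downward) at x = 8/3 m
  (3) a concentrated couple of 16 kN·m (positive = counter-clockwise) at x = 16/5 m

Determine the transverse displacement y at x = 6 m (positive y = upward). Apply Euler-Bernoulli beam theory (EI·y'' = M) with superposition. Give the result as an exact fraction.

Load 1 — applied couple M₀=-16 kN·m at a=16/3 m (b=L-a=8/3):
  y_1 = (M₀x³/(6L)-M₀(x-a)²/2+C₁x)/EI  [x>a] with C₁=M₀(3b²-L²)/(6L)=128/9 = ((-16)·6³/(6·8)-(-16)·(6-(16/3))²/2+(128/9)·6)/10000 = 19/11250 m
Load 2 — point force P=8 kN at a=8/3 m (b=L-a=16/3):
  y_2 = -Pa(L-x)(2Lx-a²-x²)/(6LEI)  [x>a] = -8·(8/3)·(8-6)·(2·8·6-(8/3)²-6²)/(6·8·10000) = -238/50625 m
Load 3 — applied couple M₀=16 kN·m at a=16/5 m (b=L-a=24/5):
  y_3 = (M₀x³/(6L)-M₀(x-a)²/2+C₁x)/EI  [x>a] with C₁=M₀(3b²-L²)/(6L)=128/75 = (16·6³/(6·8)-16·(6-(16/5))²/2+(128/75)·6)/10000 = 61/31250 m
Superposition: y = Σ y_i = -1342/1265625 m ≈ -0.001060 m

y(6) = -1342/1265625 m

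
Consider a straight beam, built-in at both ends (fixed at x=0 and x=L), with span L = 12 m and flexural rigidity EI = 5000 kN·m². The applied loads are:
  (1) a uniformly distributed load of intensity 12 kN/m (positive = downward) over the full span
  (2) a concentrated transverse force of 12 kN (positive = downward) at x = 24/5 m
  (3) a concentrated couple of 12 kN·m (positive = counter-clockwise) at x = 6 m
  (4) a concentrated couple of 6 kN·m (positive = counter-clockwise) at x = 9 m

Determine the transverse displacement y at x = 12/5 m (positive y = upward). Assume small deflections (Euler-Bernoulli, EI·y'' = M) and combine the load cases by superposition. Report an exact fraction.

Load 1 — uniform load w=12 kN/m over full span:
  y_1 = -wx²(L-x)²/(24EI) = -12·(12/5)²·(12-(12/5))²/(24·5000) = -20736/390625 m
Load 2 — point force P=12 kN at a=24/5 m (b=L-a=36/5):
  y_2 = -Pb²x²(3aL-(3a+b)x)/(6L³EI)  [x≤a] = -12·(36/5)²·(12/5)²·(3·(24/5)·12-(3·(24/5)+(36/5))·(12/5))/(6·12³·5000) = -81648/9765625 m
Load 3 — applied couple M₀=12 kN·m at a=6 m (b=L-a=6):
  y_3 = (R_Ax³/6 - M_Ax²/2)/EI  [x≤a] with R_A=3/2, M_A=3 = ((3/2)·(12/5)³/6 - 3·(12/5)²/2)/5000 = -81/78125 m
Load 4 — applied couple M₀=6 kN·m at a=9 m (b=L-a=3):
  y_4 = (R_Ax³/6 - M_Ax²/2)/EI  [x≤a] with R_A=9/16, M_A=15/8 = ((9/16)·(12/5)³/6 - (15/8)·(12/5)²/2)/5000 = -513/625000 m
Superposition: y = Σ y_i = -4945509/78125000 m ≈ -0.063303 m

y(12/5) = -4945509/78125000 m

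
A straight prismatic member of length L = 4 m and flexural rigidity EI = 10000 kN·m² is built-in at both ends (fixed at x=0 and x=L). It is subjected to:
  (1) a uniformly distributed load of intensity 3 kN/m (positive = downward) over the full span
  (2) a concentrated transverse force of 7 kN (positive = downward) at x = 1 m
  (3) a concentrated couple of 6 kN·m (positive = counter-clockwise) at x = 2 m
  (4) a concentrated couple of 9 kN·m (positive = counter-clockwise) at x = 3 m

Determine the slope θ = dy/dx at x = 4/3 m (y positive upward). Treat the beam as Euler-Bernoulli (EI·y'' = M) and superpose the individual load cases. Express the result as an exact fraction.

Load 1 — uniform load w=3 kN/m over full span:
  θ_1 = -wx(L-x)(L-2x)/(12EI) = -3·(4/3)·(4-(4/3))·(4-2·(4/3))/(12·10000) = -2/16875 rad
Load 2 — point force P=7 kN at a=1 m (b=L-a=3):
  θ_2 = Pa²(L-x)(2bL-(3b+a)(L-x))/(2L³EI)  [x>a] = 7·1²·(4-(4/3))·(2·3·4-(3·3+1)·(4-(4/3)))/(2·4³·10000) = -7/180000 rad
Load 3 — applied couple M₀=6 kN·m at a=2 m (b=L-a=2):
  θ_3 = (R_Ax²/2 - M_Ax)/EI  [x≤a] with R_A=9/4, M_A=3/2 = ((9/4)·(4/3)²/2 - (3/2)·(4/3))/10000 = 0 rad
Load 4 — applied couple M₀=9 kN·m at a=3 m (b=L-a=1):
  θ_4 = (R_Ax²/2 - M_Ax)/EI  [x≤a] with R_A=81/32, M_A=45/16 = ((81/32)·(4/3)²/2 - (45/16)·(4/3))/10000 = -3/20000 rad
Superposition: θ = Σ θ_i = -83/270000 rad ≈ -0.000307 rad

θ(4/3) = -83/270000 rad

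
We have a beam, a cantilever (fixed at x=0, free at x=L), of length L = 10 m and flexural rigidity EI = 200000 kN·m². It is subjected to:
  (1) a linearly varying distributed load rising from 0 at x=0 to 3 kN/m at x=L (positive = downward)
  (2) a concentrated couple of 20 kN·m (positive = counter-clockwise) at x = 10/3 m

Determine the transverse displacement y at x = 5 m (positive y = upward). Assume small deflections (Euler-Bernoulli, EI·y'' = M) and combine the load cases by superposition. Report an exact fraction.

Load 1 — triangular load w₀=3 kN/m (0→w₀ over full span):
  y_1 = (w₀Lx³/12-w₀L²x²/6-w₀x⁵/(120L))/EI = (3·10·5³/12-3·10²·5²/6-3·5⁵/(120·10))/200000 = -121/25600 m
Load 2 — applied couple M₀=20 kN·m at a=10/3 m (b=L-a=20/3):
  y_2 = M₀a(2x-a)/(2EI)  [x>a] = 20·(10/3)·(2·5-(10/3))/(2·200000) = 1/900 m
Superposition: y = Σ y_i = -833/230400 m ≈ -0.003615 m

y(5) = -833/230400 m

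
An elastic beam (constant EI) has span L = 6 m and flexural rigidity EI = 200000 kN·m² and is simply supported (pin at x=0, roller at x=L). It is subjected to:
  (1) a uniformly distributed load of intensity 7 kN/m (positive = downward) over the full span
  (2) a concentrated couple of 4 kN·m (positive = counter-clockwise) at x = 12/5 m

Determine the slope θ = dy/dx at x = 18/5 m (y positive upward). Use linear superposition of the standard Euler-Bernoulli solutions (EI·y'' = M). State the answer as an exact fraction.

θ(18/5) = 2311/25000000 rad

Load 1 — uniform load w=7 kN/m over full span:
  θ_1 = -w(L³-6Lx²+4x³)/(24EI) = -7·(6³-6·6·(18/5)²+4·(18/5)³)/(24·200000) = 2331/25000000 rad
Load 2 — applied couple M₀=4 kN·m at a=12/5 m (b=L-a=18/5):
  θ_2 = (M₀x²/(2L)-M₀(x-a)+C₁)/EI  [x>a] with C₁=M₀(3b²-L²)/(6L)=8/25 = (4·(18/5)²/(2·6)-4·((18/5)-(12/5))+(8/25))/200000 = -1/1250000 rad
Superposition: θ = Σ θ_i = 2311/25000000 rad ≈ 0.000092 rad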